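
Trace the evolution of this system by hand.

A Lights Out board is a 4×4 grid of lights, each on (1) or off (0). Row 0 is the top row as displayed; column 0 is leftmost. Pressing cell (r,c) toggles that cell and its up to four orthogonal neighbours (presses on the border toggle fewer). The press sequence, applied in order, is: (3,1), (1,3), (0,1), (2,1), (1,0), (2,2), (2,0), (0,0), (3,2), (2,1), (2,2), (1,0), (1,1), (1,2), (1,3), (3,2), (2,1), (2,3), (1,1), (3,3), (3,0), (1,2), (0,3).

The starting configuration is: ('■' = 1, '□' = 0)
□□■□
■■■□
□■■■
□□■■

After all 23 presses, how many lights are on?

step 0: □□■□
■■■□
□■■■
□□■■
step 1: □□■□
■■■□
□□■■
■■□■
step 2: □□■■
■■□■
□□■□
■■□■
step 3: ■■□■
■□□■
□□■□
■■□■
step 4: ■■□■
■■□■
■■□□
■□□■
step 5: □■□■
□□□■
□■□□
■□□■
step 6: □■□■
□□■■
□□■■
■□■■
step 7: □■□■
■□■■
■■■■
□□■■
step 8: ■□□■
□□■■
■■■■
□□■■
step 9: ■□□■
□□■■
■■□■
□■□□
step 10: ■□□■
□■■■
□□■■
□□□□
step 11: ■□□■
□■□■
□■□□
□□■□
step 12: □□□■
■□□■
■■□□
□□■□
step 13: □■□■
□■■■
■□□□
□□■□
step 14: □■■■
□□□□
■□■□
□□■□
step 15: □■■□
□□■■
■□■■
□□■□
step 16: □■■□
□□■■
■□□■
□■□■
step 17: □■■□
□■■■
□■■■
□□□■
step 18: □■■□
□■■□
□■□□
□□□□
step 19: □□■□
■□□□
□□□□
□□□□
step 20: □□■□
■□□□
□□□■
□□■■
step 21: □□■□
■□□□
■□□■
■■■■
step 22: □□□□
■■■■
■□■■
■■■■
step 23: □□■■
■■■□
■□■■
■■■■

12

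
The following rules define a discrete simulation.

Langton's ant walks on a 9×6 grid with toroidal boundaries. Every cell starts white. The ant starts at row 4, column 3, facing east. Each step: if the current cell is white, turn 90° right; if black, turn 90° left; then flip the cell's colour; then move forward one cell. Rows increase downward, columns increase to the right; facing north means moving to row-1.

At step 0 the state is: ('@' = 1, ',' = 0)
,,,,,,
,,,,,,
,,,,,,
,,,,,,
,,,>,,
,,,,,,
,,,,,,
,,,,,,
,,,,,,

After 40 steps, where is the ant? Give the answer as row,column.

4,1

t=0: ,,,,,,
,,,,,,
,,,,,,
,,,,,,
,,,>,,
,,,,,,
,,,,,,
,,,,,,
,,,,,,
t=1: ,,,,,,
,,,,,,
,,,,,,
,,,,,,
,,,@,,
,,,v,,
,,,,,,
,,,,,,
,,,,,,
t=2: ,,,,,,
,,,,,,
,,,,,,
,,,,,,
,,,@,,
,,<@,,
,,,,,,
,,,,,,
,,,,,,
t=3: ,,,,,,
,,,,,,
,,,,,,
,,,,,,
,,^@,,
,,@@,,
,,,,,,
,,,,,,
,,,,,,
t=4: ,,,,,,
,,,,,,
,,,,,,
,,,,,,
,,@>,,
,,@@,,
,,,,,,
,,,,,,
,,,,,,
t=5: ,,,,,,
,,,,,,
,,,,,,
,,,^,,
,,@,,,
,,@@,,
,,,,,,
,,,,,,
,,,,,,
t=6: ,,,,,,
,,,,,,
,,,,,,
,,,@>,
,,@,,,
,,@@,,
,,,,,,
,,,,,,
,,,,,,
t=7: ,,,,,,
,,,,,,
,,,,,,
,,,@@,
,,@,v,
,,@@,,
,,,,,,
,,,,,,
,,,,,,
t=8: ,,,,,,
,,,,,,
,,,,,,
,,,@@,
,,@<@,
,,@@,,
,,,,,,
,,,,,,
,,,,,,
t=9: ,,,,,,
,,,,,,
,,,,,,
,,,^@,
,,@@@,
,,@@,,
,,,,,,
,,,,,,
,,,,,,
t=10: ,,,,,,
,,,,,,
,,,,,,
,,<,@,
,,@@@,
,,@@,,
,,,,,,
,,,,,,
,,,,,,
t=11: ,,,,,,
,,,,,,
,,^,,,
,,@,@,
,,@@@,
,,@@,,
,,,,,,
,,,,,,
,,,,,,
t=12: ,,,,,,
,,,,,,
,,@>,,
,,@,@,
,,@@@,
,,@@,,
,,,,,,
,,,,,,
,,,,,,
t=13: ,,,,,,
,,,,,,
,,@@,,
,,@v@,
,,@@@,
,,@@,,
,,,,,,
,,,,,,
,,,,,,
t=14: ,,,,,,
,,,,,,
,,@@,,
,,<@@,
,,@@@,
,,@@,,
,,,,,,
,,,,,,
,,,,,,
t=15: ,,,,,,
,,,,,,
,,@@,,
,,,@@,
,,v@@,
,,@@,,
,,,,,,
,,,,,,
,,,,,,
t=16: ,,,,,,
,,,,,,
,,@@,,
,,,@@,
,,,>@,
,,@@,,
,,,,,,
,,,,,,
,,,,,,
t=17: ,,,,,,
,,,,,,
,,@@,,
,,,^@,
,,,,@,
,,@@,,
,,,,,,
,,,,,,
,,,,,,
t=18: ,,,,,,
,,,,,,
,,@@,,
,,<,@,
,,,,@,
,,@@,,
,,,,,,
,,,,,,
,,,,,,
t=19: ,,,,,,
,,,,,,
,,^@,,
,,@,@,
,,,,@,
,,@@,,
,,,,,,
,,,,,,
,,,,,,
t=20: ,,,,,,
,,,,,,
,<,@,,
,,@,@,
,,,,@,
,,@@,,
,,,,,,
,,,,,,
,,,,,,
t=21: ,,,,,,
,^,,,,
,@,@,,
,,@,@,
,,,,@,
,,@@,,
,,,,,,
,,,,,,
,,,,,,
t=22: ,,,,,,
,@>,,,
,@,@,,
,,@,@,
,,,,@,
,,@@,,
,,,,,,
,,,,,,
,,,,,,
t=23: ,,,,,,
,@@,,,
,@v@,,
,,@,@,
,,,,@,
,,@@,,
,,,,,,
,,,,,,
,,,,,,
t=24: ,,,,,,
,@@,,,
,<@@,,
,,@,@,
,,,,@,
,,@@,,
,,,,,,
,,,,,,
,,,,,,
t=25: ,,,,,,
,@@,,,
,,@@,,
,v@,@,
,,,,@,
,,@@,,
,,,,,,
,,,,,,
,,,,,,
t=26: ,,,,,,
,@@,,,
,,@@,,
<@@,@,
,,,,@,
,,@@,,
,,,,,,
,,,,,,
,,,,,,
t=27: ,,,,,,
,@@,,,
^,@@,,
@@@,@,
,,,,@,
,,@@,,
,,,,,,
,,,,,,
,,,,,,
t=28: ,,,,,,
,@@,,,
@>@@,,
@@@,@,
,,,,@,
,,@@,,
,,,,,,
,,,,,,
,,,,,,
t=29: ,,,,,,
,@@,,,
@@@@,,
@v@,@,
,,,,@,
,,@@,,
,,,,,,
,,,,,,
,,,,,,
t=30: ,,,,,,
,@@,,,
@@@@,,
@,>,@,
,,,,@,
,,@@,,
,,,,,,
,,,,,,
,,,,,,
t=31: ,,,,,,
,@@,,,
@@^@,,
@,,,@,
,,,,@,
,,@@,,
,,,,,,
,,,,,,
,,,,,,
t=32: ,,,,,,
,@@,,,
@<,@,,
@,,,@,
,,,,@,
,,@@,,
,,,,,,
,,,,,,
,,,,,,
t=33: ,,,,,,
,@@,,,
@,,@,,
@v,,@,
,,,,@,
,,@@,,
,,,,,,
,,,,,,
,,,,,,
t=34: ,,,,,,
,@@,,,
@,,@,,
<@,,@,
,,,,@,
,,@@,,
,,,,,,
,,,,,,
,,,,,,
t=35: ,,,,,,
,@@,,,
@,,@,,
,@,,@,
v,,,@,
,,@@,,
,,,,,,
,,,,,,
,,,,,,
t=36: ,,,,,,
,@@,,,
@,,@,,
,@,,@,
@,,,@<
,,@@,,
,,,,,,
,,,,,,
,,,,,,
t=37: ,,,,,,
,@@,,,
@,,@,,
,@,,@^
@,,,@@
,,@@,,
,,,,,,
,,,,,,
,,,,,,
t=38: ,,,,,,
,@@,,,
@,,@,,
>@,,@@
@,,,@@
,,@@,,
,,,,,,
,,,,,,
,,,,,,
t=39: ,,,,,,
,@@,,,
@,,@,,
@@,,@@
v,,,@@
,,@@,,
,,,,,,
,,,,,,
,,,,,,
t=40: ,,,,,,
,@@,,,
@,,@,,
@@,,@@
,>,,@@
,,@@,,
,,,,,,
,,,,,,
,,,,,,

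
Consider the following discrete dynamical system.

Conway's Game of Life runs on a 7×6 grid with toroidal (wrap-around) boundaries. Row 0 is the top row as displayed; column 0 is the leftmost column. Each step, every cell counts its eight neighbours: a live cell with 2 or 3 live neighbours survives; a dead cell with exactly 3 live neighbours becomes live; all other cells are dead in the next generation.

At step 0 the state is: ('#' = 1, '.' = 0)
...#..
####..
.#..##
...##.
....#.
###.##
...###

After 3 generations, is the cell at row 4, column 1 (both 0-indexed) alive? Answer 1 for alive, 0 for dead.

0

gen 0: ...#..
####..
.#..##
...##.
....#.
###.##
...###
gen 1: ##...#
##.#.#
.#...#
...#..
###...
###...
.#....
gen 2: ....##
......
.#...#
......
#..#..
......
.....#
gen 3: ....##
#...##
......
#.....
......
......
....##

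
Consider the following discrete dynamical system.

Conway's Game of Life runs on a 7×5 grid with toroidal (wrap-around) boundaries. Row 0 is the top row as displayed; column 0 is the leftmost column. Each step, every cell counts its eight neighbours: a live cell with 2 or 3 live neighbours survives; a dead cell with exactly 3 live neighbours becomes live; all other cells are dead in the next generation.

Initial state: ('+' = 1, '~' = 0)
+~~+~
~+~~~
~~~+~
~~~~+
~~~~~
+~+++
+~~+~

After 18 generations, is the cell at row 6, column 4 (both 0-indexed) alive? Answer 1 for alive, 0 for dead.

0) +~~+~
~+~~~
~~~+~
~~~~+
~~~~~
+~+++
+~~+~
1) +++~~
~~+~+
~~~~~
~~~~~
+~~~~
++++~
+~~~~
2) +~+++
+~++~
~~~~~
~~~~~
+~+~+
+~+~~
~~~+~
3) +~~~~
+~+~~
~~~~~
~~~~~
+~~++
+~+~~
+~~~~
4) +~~~+
~+~~~
~~~~~
~~~~+
++~++
+~~+~
+~~~+
5) ~+~~+
+~~~~
~~~~~
~~~++
~+++~
~~++~
~+~+~
6) ~++~+
+~~~~
~~~~+
~~~++
~+~~~
~~~~+
++~++
7) ~~+~~
++~++
+~~++
+~~++
+~~++
~++++
~+~~~
8) ~~+++
~+~~~
~~~~~
~++~~
~~~~~
~+~~~
++~~~
9) ~~+++
~~++~
~++~~
~~~~~
~++~~
++~~~
++~++
10) ~~~~~
~~~~+
~+++~
~~~~~
+++~~
~~~+~
~~~~~
11) ~~~~~
~~++~
~~++~
+~~+~
~++~~
~++~~
~~~~~
12) ~~~~~
~~++~
~+~~~
~~~++
+~~+~
~++~~
~~~~~
13) ~~~~~
~~+~~
~~~~+
+~+++
++~+~
~++~~
~~~~~
14) ~~~~~
~~~~~
+++~+
~~+~~
~~~~~
+++~~
~~~~~
15) ~~~~~
++~~~
++++~
+~++~
~~+~~
~+~~~
~+~~~
16) ++~~~
+~~~+
~~~+~
+~~~~
~~++~
~++~~
~~~~~
17) ++~~+
++~~+
+~~~~
~~+++
~~++~
~+++~
+~+~~
18) ~~++~
~~~~~
~~+~~
~++~+
~~~~~
~~~~+
~~~~~

0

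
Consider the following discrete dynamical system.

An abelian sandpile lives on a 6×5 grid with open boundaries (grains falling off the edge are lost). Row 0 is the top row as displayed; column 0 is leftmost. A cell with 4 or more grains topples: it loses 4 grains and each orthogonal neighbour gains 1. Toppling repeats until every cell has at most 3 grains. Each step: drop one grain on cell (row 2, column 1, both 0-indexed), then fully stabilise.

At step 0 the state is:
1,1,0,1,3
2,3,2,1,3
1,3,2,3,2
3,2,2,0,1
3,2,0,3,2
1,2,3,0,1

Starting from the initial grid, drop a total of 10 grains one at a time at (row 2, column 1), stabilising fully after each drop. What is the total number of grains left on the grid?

57

0) 1,1,0,1,3
2,3,2,1,3
1,3,2,3,2
3,2,2,0,1
3,2,0,3,2
1,2,3,0,1
1) 1,2,0,1,3
3,0,3,1,3
2,1,3,3,2
3,3,2,0,1
3,2,0,3,2
1,2,3,0,1
2) 1,2,0,1,3
3,0,3,1,3
2,2,3,3,2
3,3,2,0,1
3,2,0,3,2
1,2,3,0,1
3) 1,2,0,1,3
3,0,3,1,3
2,3,3,3,2
3,3,2,0,1
3,2,0,3,2
1,2,3,0,1
4) 2,2,1,1,3
0,3,0,3,3
1,3,3,0,3
2,3,0,2,1
1,0,2,3,2
2,3,3,0,1
5) 2,3,1,1,3
1,0,2,3,3
2,3,0,1,3
3,0,2,2,1
1,1,2,3,2
2,3,3,0,1
6) 2,3,1,1,3
1,1,2,3,3
3,0,1,1,3
3,1,2,2,1
1,1,2,3,2
2,3,3,0,1
7) 2,3,1,1,3
1,1,2,3,3
3,1,1,1,3
3,1,2,2,1
1,1,2,3,2
2,3,3,0,1
8) 2,3,1,1,3
1,1,2,3,3
3,2,1,1,3
3,1,2,2,1
1,1,2,3,2
2,3,3,0,1
9) 2,3,1,1,3
1,1,2,3,3
3,3,1,1,3
3,1,2,2,1
1,1,2,3,2
2,3,3,0,1
10) 2,3,1,1,3
2,2,2,3,3
1,1,2,1,3
0,3,2,2,1
2,1,2,3,2
2,3,3,0,1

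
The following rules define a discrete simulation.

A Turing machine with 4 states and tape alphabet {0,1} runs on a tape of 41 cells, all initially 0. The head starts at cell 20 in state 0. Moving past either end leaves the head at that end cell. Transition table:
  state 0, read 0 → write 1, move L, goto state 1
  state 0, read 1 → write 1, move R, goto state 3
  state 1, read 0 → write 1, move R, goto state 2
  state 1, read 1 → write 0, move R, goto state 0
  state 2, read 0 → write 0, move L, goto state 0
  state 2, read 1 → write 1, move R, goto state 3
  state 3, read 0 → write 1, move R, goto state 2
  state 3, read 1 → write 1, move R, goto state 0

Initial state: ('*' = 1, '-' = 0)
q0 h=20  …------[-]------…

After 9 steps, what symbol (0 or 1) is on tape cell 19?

gen 0: q0 h=20  …------[-]------…
gen 1: q1 h=19  …------[-]*-----…
gen 2: q2 h=20  …-----*[*]------…
gen 3: q3 h=21  …----**[-]------…
gen 4: q2 h=22  …---***[-]------…
gen 5: q0 h=21  …----**[*]------…
gen 6: q3 h=22  …---***[-]------…
gen 7: q2 h=23  …--****[-]------…
gen 8: q0 h=22  …---***[*]------…
gen 9: q3 h=23  …--****[-]------…

1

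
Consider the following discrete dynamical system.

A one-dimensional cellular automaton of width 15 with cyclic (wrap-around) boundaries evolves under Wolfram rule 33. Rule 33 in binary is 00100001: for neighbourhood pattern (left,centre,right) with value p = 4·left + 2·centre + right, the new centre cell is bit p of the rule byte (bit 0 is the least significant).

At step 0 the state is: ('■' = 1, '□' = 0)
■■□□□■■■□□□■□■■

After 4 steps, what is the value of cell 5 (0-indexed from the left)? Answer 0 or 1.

1

gen 0: ■■□□□■■■□□□■□■■
gen 1: □□□■□□□□□■□□■□□
gen 2: ■■□□□■■■□□□□□□■
gen 3: □□□■□□□□□■■■■□□
gen 4: ■■□□□■■■□□□□□□■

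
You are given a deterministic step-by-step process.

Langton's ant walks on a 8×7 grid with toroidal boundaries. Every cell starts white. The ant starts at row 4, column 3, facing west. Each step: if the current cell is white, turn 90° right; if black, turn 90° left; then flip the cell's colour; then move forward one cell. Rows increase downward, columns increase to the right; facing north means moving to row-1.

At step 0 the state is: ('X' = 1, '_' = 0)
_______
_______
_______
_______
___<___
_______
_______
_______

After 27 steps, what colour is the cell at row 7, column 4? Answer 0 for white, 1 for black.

1

k=0  _______
_______
_______
_______
___<___
_______
_______
_______
k=1  _______
_______
_______
___^___
___X___
_______
_______
_______
k=2  _______
_______
_______
___X>__
___X___
_______
_______
_______
k=3  _______
_______
_______
___XX__
___Xv__
_______
_______
_______
k=4  _______
_______
_______
___XX__
___<X__
_______
_______
_______
k=5  _______
_______
_______
___XX__
____X__
___v___
_______
_______
k=6  _______
_______
_______
___XX__
____X__
__<X___
_______
_______
k=7  _______
_______
_______
___XX__
__^_X__
__XX___
_______
_______
k=8  _______
_______
_______
___XX__
__X>X__
__XX___
_______
_______
k=9  _______
_______
_______
___XX__
__XXX__
__Xv___
_______
_______
k=10  _______
_______
_______
___XX__
__XXX__
__X_>__
_______
_______
k=11  _______
_______
_______
___XX__
__XXX__
__X_X__
____v__
_______
k=12  _______
_______
_______
___XX__
__XXX__
__X_X__
___<X__
_______
k=13  _______
_______
_______
___XX__
__XXX__
__X^X__
___XX__
_______
k=14  _______
_______
_______
___XX__
__XXX__
__XX>__
___XX__
_______
k=15  _______
_______
_______
___XX__
__XX^__
__XX___
___XX__
_______
k=16  _______
_______
_______
___XX__
__X<___
__XX___
___XX__
_______
k=17  _______
_______
_______
___XX__
__X____
__Xv___
___XX__
_______
k=18  _______
_______
_______
___XX__
__X____
__X_>__
___XX__
_______
k=19  _______
_______
_______
___XX__
__X____
__X_X__
___Xv__
_______
k=20  _______
_______
_______
___XX__
__X____
__X_X__
___X_>_
_______
k=21  _______
_______
_______
___XX__
__X____
__X_X__
___X_X_
_____v_
k=22  _______
_______
_______
___XX__
__X____
__X_X__
___X_X_
____<X_
k=23  _______
_______
_______
___XX__
__X____
__X_X__
___X^X_
____XX_
k=24  _______
_______
_______
___XX__
__X____
__X_X__
___XX>_
____XX_
k=25  _______
_______
_______
___XX__
__X____
__X_X^_
___XX__
____XX_
k=26  _______
_______
_______
___XX__
__X____
__X_XX>
___XX__
____XX_
k=27  _______
_______
_______
___XX__
__X____
__X_XXX
___XX_v
____XX_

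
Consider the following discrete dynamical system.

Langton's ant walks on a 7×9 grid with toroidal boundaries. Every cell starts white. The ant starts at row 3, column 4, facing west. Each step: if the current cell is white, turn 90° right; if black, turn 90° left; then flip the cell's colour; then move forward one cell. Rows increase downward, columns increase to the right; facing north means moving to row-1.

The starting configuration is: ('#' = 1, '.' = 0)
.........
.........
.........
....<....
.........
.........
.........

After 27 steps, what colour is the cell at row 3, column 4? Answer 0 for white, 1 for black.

0

[0] .........
.........
.........
....<....
.........
.........
.........
[1] .........
.........
....^....
....#....
.........
.........
.........
[2] .........
.........
....#>...
....#....
.........
.........
.........
[3] .........
.........
....##...
....#v...
.........
.........
.........
[4] .........
.........
....##...
....<#...
.........
.........
.........
[5] .........
.........
....##...
.....#...
....v....
.........
.........
[6] .........
.........
....##...
.....#...
...<#....
.........
.........
[7] .........
.........
....##...
...^.#...
...##....
.........
.........
[8] .........
.........
....##...
...#>#...
...##....
.........
.........
[9] .........
.........
....##...
...###...
...#v....
.........
.........
[10] .........
.........
....##...
...###...
...#.>...
.........
.........
[11] .........
.........
....##...
...###...
...#.#...
.....v...
.........
[12] .........
.........
....##...
...###...
...#.#...
....<#...
.........
[13] .........
.........
....##...
...###...
...#^#...
....##...
.........
[14] .........
.........
....##...
...###...
...##>...
....##...
.........
[15] .........
.........
....##...
...##^...
...##....
....##...
.........
[16] .........
.........
....##...
...#<....
...##....
....##...
.........
[17] .........
.........
....##...
...#.....
...#v....
....##...
.........
[18] .........
.........
....##...
...#.....
...#.>...
....##...
.........
[19] .........
.........
....##...
...#.....
...#.#...
....#v...
.........
[20] .........
.........
....##...
...#.....
...#.#...
....#.>..
.........
[21] .........
.........
....##...
...#.....
...#.#...
....#.#..
......v..
[22] .........
.........
....##...
...#.....
...#.#...
....#.#..
.....<#..
[23] .........
.........
....##...
...#.....
...#.#...
....#^#..
.....##..
[24] .........
.........
....##...
...#.....
...#.#...
....##>..
.....##..
[25] .........
.........
....##...
...#.....
...#.#^..
....##...
.....##..
[26] .........
.........
....##...
...#.....
...#.##>.
....##...
.....##..
[27] .........
.........
....##...
...#.....
...#.###.
....##.v.
.....##..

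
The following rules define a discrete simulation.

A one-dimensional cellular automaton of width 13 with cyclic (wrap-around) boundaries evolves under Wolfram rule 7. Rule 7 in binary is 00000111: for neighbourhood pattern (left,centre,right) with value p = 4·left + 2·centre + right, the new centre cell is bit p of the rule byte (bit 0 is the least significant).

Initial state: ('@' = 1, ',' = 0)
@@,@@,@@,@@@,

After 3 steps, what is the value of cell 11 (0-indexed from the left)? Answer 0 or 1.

0

step 0: @@,@@,@@,@@@,
step 1: ,,,,,,,,,,,,,
step 2: @@@@@@@@@@@@@
step 3: ,,,,,,,,,,,,,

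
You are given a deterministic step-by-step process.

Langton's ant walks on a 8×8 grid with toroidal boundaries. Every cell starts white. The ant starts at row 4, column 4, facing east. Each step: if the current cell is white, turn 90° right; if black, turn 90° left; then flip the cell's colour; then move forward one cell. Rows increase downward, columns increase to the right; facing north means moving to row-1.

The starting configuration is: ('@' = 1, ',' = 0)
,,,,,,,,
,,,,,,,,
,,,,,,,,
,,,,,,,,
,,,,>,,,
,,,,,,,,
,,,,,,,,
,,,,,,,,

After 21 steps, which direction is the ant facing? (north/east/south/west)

step 0: ,,,,,,,,
,,,,,,,,
,,,,,,,,
,,,,,,,,
,,,,>,,,
,,,,,,,,
,,,,,,,,
,,,,,,,,
step 1: ,,,,,,,,
,,,,,,,,
,,,,,,,,
,,,,,,,,
,,,,@,,,
,,,,v,,,
,,,,,,,,
,,,,,,,,
step 2: ,,,,,,,,
,,,,,,,,
,,,,,,,,
,,,,,,,,
,,,,@,,,
,,,<@,,,
,,,,,,,,
,,,,,,,,
step 3: ,,,,,,,,
,,,,,,,,
,,,,,,,,
,,,,,,,,
,,,^@,,,
,,,@@,,,
,,,,,,,,
,,,,,,,,
step 4: ,,,,,,,,
,,,,,,,,
,,,,,,,,
,,,,,,,,
,,,@>,,,
,,,@@,,,
,,,,,,,,
,,,,,,,,
step 5: ,,,,,,,,
,,,,,,,,
,,,,,,,,
,,,,^,,,
,,,@,,,,
,,,@@,,,
,,,,,,,,
,,,,,,,,
step 6: ,,,,,,,,
,,,,,,,,
,,,,,,,,
,,,,@>,,
,,,@,,,,
,,,@@,,,
,,,,,,,,
,,,,,,,,
step 7: ,,,,,,,,
,,,,,,,,
,,,,,,,,
,,,,@@,,
,,,@,v,,
,,,@@,,,
,,,,,,,,
,,,,,,,,
step 8: ,,,,,,,,
,,,,,,,,
,,,,,,,,
,,,,@@,,
,,,@<@,,
,,,@@,,,
,,,,,,,,
,,,,,,,,
step 9: ,,,,,,,,
,,,,,,,,
,,,,,,,,
,,,,^@,,
,,,@@@,,
,,,@@,,,
,,,,,,,,
,,,,,,,,
step 10: ,,,,,,,,
,,,,,,,,
,,,,,,,,
,,,<,@,,
,,,@@@,,
,,,@@,,,
,,,,,,,,
,,,,,,,,
step 11: ,,,,,,,,
,,,,,,,,
,,,^,,,,
,,,@,@,,
,,,@@@,,
,,,@@,,,
,,,,,,,,
,,,,,,,,
step 12: ,,,,,,,,
,,,,,,,,
,,,@>,,,
,,,@,@,,
,,,@@@,,
,,,@@,,,
,,,,,,,,
,,,,,,,,
step 13: ,,,,,,,,
,,,,,,,,
,,,@@,,,
,,,@v@,,
,,,@@@,,
,,,@@,,,
,,,,,,,,
,,,,,,,,
step 14: ,,,,,,,,
,,,,,,,,
,,,@@,,,
,,,<@@,,
,,,@@@,,
,,,@@,,,
,,,,,,,,
,,,,,,,,
step 15: ,,,,,,,,
,,,,,,,,
,,,@@,,,
,,,,@@,,
,,,v@@,,
,,,@@,,,
,,,,,,,,
,,,,,,,,
step 16: ,,,,,,,,
,,,,,,,,
,,,@@,,,
,,,,@@,,
,,,,>@,,
,,,@@,,,
,,,,,,,,
,,,,,,,,
step 17: ,,,,,,,,
,,,,,,,,
,,,@@,,,
,,,,^@,,
,,,,,@,,
,,,@@,,,
,,,,,,,,
,,,,,,,,
step 18: ,,,,,,,,
,,,,,,,,
,,,@@,,,
,,,<,@,,
,,,,,@,,
,,,@@,,,
,,,,,,,,
,,,,,,,,
step 19: ,,,,,,,,
,,,,,,,,
,,,^@,,,
,,,@,@,,
,,,,,@,,
,,,@@,,,
,,,,,,,,
,,,,,,,,
step 20: ,,,,,,,,
,,,,,,,,
,,<,@,,,
,,,@,@,,
,,,,,@,,
,,,@@,,,
,,,,,,,,
,,,,,,,,
step 21: ,,,,,,,,
,,^,,,,,
,,@,@,,,
,,,@,@,,
,,,,,@,,
,,,@@,,,
,,,,,,,,
,,,,,,,,

north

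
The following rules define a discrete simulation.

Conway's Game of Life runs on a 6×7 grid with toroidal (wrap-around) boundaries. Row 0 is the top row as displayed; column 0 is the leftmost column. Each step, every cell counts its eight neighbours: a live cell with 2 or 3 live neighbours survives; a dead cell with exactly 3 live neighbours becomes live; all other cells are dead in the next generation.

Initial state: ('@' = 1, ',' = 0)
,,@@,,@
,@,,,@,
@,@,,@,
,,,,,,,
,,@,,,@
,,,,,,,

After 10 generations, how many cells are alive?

6

k=0  ,,@@,,@
,@,,,@,
@,@,,@,
,,,,,,,
,,@,,,@
,,,,,,,
k=1  ,,@,,,,
@@,@@@,
,@,,,,@
,@,,,,@
,,,,,,,
,,@@,,,
k=2  ,,,,,,,
@@,@@@@
,@,,@,@
,,,,,,,
,,@,,,,
,,@@,,,
k=3  @@,,,@@
,@@@@,@
,@@@@,@
,,,,,,,
,,@@,,,
,,@@,,,
k=4  ,,,,,@@
,,,,,,,
,@,,@,,
,@,,@,,
,,@@,,,
@,,@@,@
k=5  @,,,@@@
,,,,,@,
,,,,,,,
,@,,@,,
@@@,,@,
@,@@@,@
k=6  @@,,,,,
,,,,@@,
,,,,,,,
@@@,,,,
,,,,,@,
,,@,,,,
k=7  ,@,,,,,
,,,,,,,
,@,,,,,
,@,,,,,
,,@,,,,
,@,,,,,
k=8  ,,,,,,,
,,,,,,,
,,,,,,,
,@@,,,,
,@@,,,,
,@@,,,,
k=9  ,,,,,,,
,,,,,,,
,,,,,,,
,@@,,,,
@,,@,,,
,@@,,,,
k=10  ,,,,,,,
,,,,,,,
,,,,,,,
,@@,,,,
@,,@,,,
,@@,,,,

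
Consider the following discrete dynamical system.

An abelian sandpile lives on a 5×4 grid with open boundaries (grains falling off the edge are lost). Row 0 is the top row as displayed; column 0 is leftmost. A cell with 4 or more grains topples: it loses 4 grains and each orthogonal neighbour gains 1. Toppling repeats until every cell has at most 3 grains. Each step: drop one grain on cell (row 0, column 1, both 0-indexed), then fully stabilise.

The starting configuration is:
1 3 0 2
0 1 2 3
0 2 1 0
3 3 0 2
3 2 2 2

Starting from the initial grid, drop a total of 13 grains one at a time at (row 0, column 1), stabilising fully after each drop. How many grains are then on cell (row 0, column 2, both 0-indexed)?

[0] 1 3 0 2
0 1 2 3
0 2 1 0
3 3 0 2
3 2 2 2
[1] 2 0 1 2
0 2 2 3
0 2 1 0
3 3 0 2
3 2 2 2
[2] 2 1 1 2
0 2 2 3
0 2 1 0
3 3 0 2
3 2 2 2
[3] 2 2 1 2
0 2 2 3
0 2 1 0
3 3 0 2
3 2 2 2
[4] 2 3 1 2
0 2 2 3
0 2 1 0
3 3 0 2
3 2 2 2
[5] 3 0 2 2
0 3 2 3
0 2 1 0
3 3 0 2
3 2 2 2
[6] 3 1 2 2
0 3 2 3
0 2 1 0
3 3 0 2
3 2 2 2
[7] 3 2 2 2
0 3 2 3
0 2 1 0
3 3 0 2
3 2 2 2
[8] 3 3 2 2
0 3 2 3
0 2 1 0
3 3 0 2
3 2 2 2
[9] 0 2 3 2
2 0 3 3
0 3 1 0
3 3 0 2
3 2 2 2
[10] 0 3 3 2
2 0 3 3
0 3 1 0
3 3 0 2
3 2 2 2
[11] 1 1 2 0
2 2 1 1
0 3 2 1
3 3 0 2
3 2 2 2
[12] 1 2 2 0
2 2 1 1
0 3 2 1
3 3 0 2
3 2 2 2
[13] 1 3 2 0
2 2 1 1
0 3 2 1
3 3 0 2
3 2 2 2

2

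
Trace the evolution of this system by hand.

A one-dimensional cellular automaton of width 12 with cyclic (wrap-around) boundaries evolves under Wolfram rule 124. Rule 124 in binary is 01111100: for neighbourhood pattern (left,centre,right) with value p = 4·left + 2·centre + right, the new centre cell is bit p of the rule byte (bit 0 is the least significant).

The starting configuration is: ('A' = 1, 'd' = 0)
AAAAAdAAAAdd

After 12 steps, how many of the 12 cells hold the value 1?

6

0) AAAAAdAAAAdd
1) AdddAAAddAAd
2) AAddAdAAdAAA
3) dAAdAAAAAAdd
4) dAAAAddddAAd
5) dAddAAdddAAA
6) AAAdAAAddAdA
7) ddAAAdAAdAAA
8) AdAdAAAAAAdA
9) AAAAAddddAAA
10) ddddAAdddAdd
11) ddddAAAddAAd
12) ddddAdAAdAAA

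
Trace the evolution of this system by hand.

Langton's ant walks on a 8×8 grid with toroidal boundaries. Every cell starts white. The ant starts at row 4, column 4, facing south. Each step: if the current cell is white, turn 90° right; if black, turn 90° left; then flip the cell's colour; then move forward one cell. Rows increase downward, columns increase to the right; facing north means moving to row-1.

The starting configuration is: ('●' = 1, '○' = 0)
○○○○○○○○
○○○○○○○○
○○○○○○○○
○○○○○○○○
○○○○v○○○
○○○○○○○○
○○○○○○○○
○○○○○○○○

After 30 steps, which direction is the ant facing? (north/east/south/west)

step 0: ○○○○○○○○
○○○○○○○○
○○○○○○○○
○○○○○○○○
○○○○v○○○
○○○○○○○○
○○○○○○○○
○○○○○○○○
step 1: ○○○○○○○○
○○○○○○○○
○○○○○○○○
○○○○○○○○
○○○<●○○○
○○○○○○○○
○○○○○○○○
○○○○○○○○
step 2: ○○○○○○○○
○○○○○○○○
○○○○○○○○
○○○^○○○○
○○○●●○○○
○○○○○○○○
○○○○○○○○
○○○○○○○○
step 3: ○○○○○○○○
○○○○○○○○
○○○○○○○○
○○○●>○○○
○○○●●○○○
○○○○○○○○
○○○○○○○○
○○○○○○○○
step 4: ○○○○○○○○
○○○○○○○○
○○○○○○○○
○○○●●○○○
○○○●v○○○
○○○○○○○○
○○○○○○○○
○○○○○○○○
step 5: ○○○○○○○○
○○○○○○○○
○○○○○○○○
○○○●●○○○
○○○●○>○○
○○○○○○○○
○○○○○○○○
○○○○○○○○
step 6: ○○○○○○○○
○○○○○○○○
○○○○○○○○
○○○●●○○○
○○○●○●○○
○○○○○v○○
○○○○○○○○
○○○○○○○○
step 7: ○○○○○○○○
○○○○○○○○
○○○○○○○○
○○○●●○○○
○○○●○●○○
○○○○<●○○
○○○○○○○○
○○○○○○○○
step 8: ○○○○○○○○
○○○○○○○○
○○○○○○○○
○○○●●○○○
○○○●^●○○
○○○○●●○○
○○○○○○○○
○○○○○○○○
step 9: ○○○○○○○○
○○○○○○○○
○○○○○○○○
○○○●●○○○
○○○●●>○○
○○○○●●○○
○○○○○○○○
○○○○○○○○
step 10: ○○○○○○○○
○○○○○○○○
○○○○○○○○
○○○●●^○○
○○○●●○○○
○○○○●●○○
○○○○○○○○
○○○○○○○○
step 11: ○○○○○○○○
○○○○○○○○
○○○○○○○○
○○○●●●>○
○○○●●○○○
○○○○●●○○
○○○○○○○○
○○○○○○○○
step 12: ○○○○○○○○
○○○○○○○○
○○○○○○○○
○○○●●●●○
○○○●●○v○
○○○○●●○○
○○○○○○○○
○○○○○○○○
step 13: ○○○○○○○○
○○○○○○○○
○○○○○○○○
○○○●●●●○
○○○●●<●○
○○○○●●○○
○○○○○○○○
○○○○○○○○
step 14: ○○○○○○○○
○○○○○○○○
○○○○○○○○
○○○●●^●○
○○○●●●●○
○○○○●●○○
○○○○○○○○
○○○○○○○○
step 15: ○○○○○○○○
○○○○○○○○
○○○○○○○○
○○○●<○●○
○○○●●●●○
○○○○●●○○
○○○○○○○○
○○○○○○○○
step 16: ○○○○○○○○
○○○○○○○○
○○○○○○○○
○○○●○○●○
○○○●v●●○
○○○○●●○○
○○○○○○○○
○○○○○○○○
step 17: ○○○○○○○○
○○○○○○○○
○○○○○○○○
○○○●○○●○
○○○●○>●○
○○○○●●○○
○○○○○○○○
○○○○○○○○
step 18: ○○○○○○○○
○○○○○○○○
○○○○○○○○
○○○●○^●○
○○○●○○●○
○○○○●●○○
○○○○○○○○
○○○○○○○○
step 19: ○○○○○○○○
○○○○○○○○
○○○○○○○○
○○○●○●>○
○○○●○○●○
○○○○●●○○
○○○○○○○○
○○○○○○○○
step 20: ○○○○○○○○
○○○○○○○○
○○○○○○^○
○○○●○●○○
○○○●○○●○
○○○○●●○○
○○○○○○○○
○○○○○○○○
step 21: ○○○○○○○○
○○○○○○○○
○○○○○○●>
○○○●○●○○
○○○●○○●○
○○○○●●○○
○○○○○○○○
○○○○○○○○
step 22: ○○○○○○○○
○○○○○○○○
○○○○○○●●
○○○●○●○v
○○○●○○●○
○○○○●●○○
○○○○○○○○
○○○○○○○○
step 23: ○○○○○○○○
○○○○○○○○
○○○○○○●●
○○○●○●<●
○○○●○○●○
○○○○●●○○
○○○○○○○○
○○○○○○○○
step 24: ○○○○○○○○
○○○○○○○○
○○○○○○^●
○○○●○●●●
○○○●○○●○
○○○○●●○○
○○○○○○○○
○○○○○○○○
step 25: ○○○○○○○○
○○○○○○○○
○○○○○<○●
○○○●○●●●
○○○●○○●○
○○○○●●○○
○○○○○○○○
○○○○○○○○
step 26: ○○○○○○○○
○○○○○^○○
○○○○○●○●
○○○●○●●●
○○○●○○●○
○○○○●●○○
○○○○○○○○
○○○○○○○○
step 27: ○○○○○○○○
○○○○○●>○
○○○○○●○●
○○○●○●●●
○○○●○○●○
○○○○●●○○
○○○○○○○○
○○○○○○○○
step 28: ○○○○○○○○
○○○○○●●○
○○○○○●v●
○○○●○●●●
○○○●○○●○
○○○○●●○○
○○○○○○○○
○○○○○○○○
step 29: ○○○○○○○○
○○○○○●●○
○○○○○<●●
○○○●○●●●
○○○●○○●○
○○○○●●○○
○○○○○○○○
○○○○○○○○
step 30: ○○○○○○○○
○○○○○●●○
○○○○○○●●
○○○●○v●●
○○○●○○●○
○○○○●●○○
○○○○○○○○
○○○○○○○○

south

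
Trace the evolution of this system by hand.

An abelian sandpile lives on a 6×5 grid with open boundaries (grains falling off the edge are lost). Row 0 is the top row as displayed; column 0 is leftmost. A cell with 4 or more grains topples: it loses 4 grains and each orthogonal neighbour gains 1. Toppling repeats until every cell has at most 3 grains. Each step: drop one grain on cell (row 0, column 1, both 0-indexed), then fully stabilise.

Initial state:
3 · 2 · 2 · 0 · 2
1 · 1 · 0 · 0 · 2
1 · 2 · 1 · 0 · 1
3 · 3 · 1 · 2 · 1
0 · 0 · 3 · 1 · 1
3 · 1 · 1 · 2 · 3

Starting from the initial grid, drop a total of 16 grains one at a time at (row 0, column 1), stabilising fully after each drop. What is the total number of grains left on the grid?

48

step 0: 3 · 2 · 2 · 0 · 2
1 · 1 · 0 · 0 · 2
1 · 2 · 1 · 0 · 1
3 · 3 · 1 · 2 · 1
0 · 0 · 3 · 1 · 1
3 · 1 · 1 · 2 · 3
step 1: 3 · 3 · 2 · 0 · 2
1 · 1 · 0 · 0 · 2
1 · 2 · 1 · 0 · 1
3 · 3 · 1 · 2 · 1
0 · 0 · 3 · 1 · 1
3 · 1 · 1 · 2 · 3
step 2: 0 · 1 · 3 · 0 · 2
2 · 2 · 0 · 0 · 2
1 · 2 · 1 · 0 · 1
3 · 3 · 1 · 2 · 1
0 · 0 · 3 · 1 · 1
3 · 1 · 1 · 2 · 3
step 3: 0 · 2 · 3 · 0 · 2
2 · 2 · 0 · 0 · 2
1 · 2 · 1 · 0 · 1
3 · 3 · 1 · 2 · 1
0 · 0 · 3 · 1 · 1
3 · 1 · 1 · 2 · 3
step 4: 0 · 3 · 3 · 0 · 2
2 · 2 · 0 · 0 · 2
1 · 2 · 1 · 0 · 1
3 · 3 · 1 · 2 · 1
0 · 0 · 3 · 1 · 1
3 · 1 · 1 · 2 · 3
step 5: 1 · 1 · 0 · 1 · 2
2 · 3 · 1 · 0 · 2
1 · 2 · 1 · 0 · 1
3 · 3 · 1 · 2 · 1
0 · 0 · 3 · 1 · 1
3 · 1 · 1 · 2 · 3
step 6: 1 · 2 · 0 · 1 · 2
2 · 3 · 1 · 0 · 2
1 · 2 · 1 · 0 · 1
3 · 3 · 1 · 2 · 1
0 · 0 · 3 · 1 · 1
3 · 1 · 1 · 2 · 3
step 7: 1 · 3 · 0 · 1 · 2
2 · 3 · 1 · 0 · 2
1 · 2 · 1 · 0 · 1
3 · 3 · 1 · 2 · 1
0 · 0 · 3 · 1 · 1
3 · 1 · 1 · 2 · 3
step 8: 2 · 1 · 1 · 1 · 2
3 · 0 · 2 · 0 · 2
1 · 3 · 1 · 0 · 1
3 · 3 · 1 · 2 · 1
0 · 0 · 3 · 1 · 1
3 · 1 · 1 · 2 · 3
step 9: 2 · 2 · 1 · 1 · 2
3 · 0 · 2 · 0 · 2
1 · 3 · 1 · 0 · 1
3 · 3 · 1 · 2 · 1
0 · 0 · 3 · 1 · 1
3 · 1 · 1 · 2 · 3
step 10: 2 · 3 · 1 · 1 · 2
3 · 0 · 2 · 0 · 2
1 · 3 · 1 · 0 · 1
3 · 3 · 1 · 2 · 1
0 · 0 · 3 · 1 · 1
3 · 1 · 1 · 2 · 3
step 11: 3 · 0 · 2 · 1 · 2
3 · 1 · 2 · 0 · 2
1 · 3 · 1 · 0 · 1
3 · 3 · 1 · 2 · 1
0 · 0 · 3 · 1 · 1
3 · 1 · 1 · 2 · 3
step 12: 3 · 1 · 2 · 1 · 2
3 · 1 · 2 · 0 · 2
1 · 3 · 1 · 0 · 1
3 · 3 · 1 · 2 · 1
0 · 0 · 3 · 1 · 1
3 · 1 · 1 · 2 · 3
step 13: 3 · 2 · 2 · 1 · 2
3 · 1 · 2 · 0 · 2
1 · 3 · 1 · 0 · 1
3 · 3 · 1 · 2 · 1
0 · 0 · 3 · 1 · 1
3 · 1 · 1 · 2 · 3
step 14: 3 · 3 · 2 · 1 · 2
3 · 1 · 2 · 0 · 2
1 · 3 · 1 · 0 · 1
3 · 3 · 1 · 2 · 1
0 · 0 · 3 · 1 · 1
3 · 1 · 1 · 2 · 3
step 15: 1 · 1 · 3 · 1 · 2
0 · 3 · 2 · 0 · 2
2 · 3 · 1 · 0 · 1
3 · 3 · 1 · 2 · 1
0 · 0 · 3 · 1 · 1
3 · 1 · 1 · 2 · 3
step 16: 1 · 2 · 3 · 1 · 2
0 · 3 · 2 · 0 · 2
2 · 3 · 1 · 0 · 1
3 · 3 · 1 · 2 · 1
0 · 0 · 3 · 1 · 1
3 · 1 · 1 · 2 · 3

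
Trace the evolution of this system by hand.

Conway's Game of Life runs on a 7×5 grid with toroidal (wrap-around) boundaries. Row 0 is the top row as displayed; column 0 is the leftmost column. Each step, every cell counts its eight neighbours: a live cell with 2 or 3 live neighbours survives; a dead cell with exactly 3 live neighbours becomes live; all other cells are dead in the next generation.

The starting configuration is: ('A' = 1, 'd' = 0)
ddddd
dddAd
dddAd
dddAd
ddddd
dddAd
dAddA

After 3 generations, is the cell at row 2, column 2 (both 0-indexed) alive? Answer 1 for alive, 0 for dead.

1

[0] ddddd
dddAd
dddAd
dddAd
ddddd
dddAd
dAddA
[1] ddddd
ddddd
ddAAA
ddddd
ddddd
ddddd
ddddd
[2] ddddd
dddAd
dddAd
dddAd
ddddd
ddddd
ddddd
[3] ddddd
ddddd
ddAAA
ddddd
ddddd
ddddd
ddddd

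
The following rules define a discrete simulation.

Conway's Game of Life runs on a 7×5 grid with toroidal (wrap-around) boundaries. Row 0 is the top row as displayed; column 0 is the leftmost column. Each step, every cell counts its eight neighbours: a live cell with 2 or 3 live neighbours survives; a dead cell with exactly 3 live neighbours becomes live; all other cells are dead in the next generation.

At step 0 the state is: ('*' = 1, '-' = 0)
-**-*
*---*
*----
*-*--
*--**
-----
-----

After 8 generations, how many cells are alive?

20

0) -**-*
*---*
*----
*-*--
*--**
-----
-----
1) -*-**
---**
*----
*--*-
**-**
----*
-----
2) *-***
--**-
*--*-
--**-
-***-
---**
*--**
3) *----
*----
-*---
-----
-*---
-*---
-*---
4) **---
**---
-----
-----
-----
***--
**---
5) --*-*
**---
-----
-----
-*---
*-*--
----*
6) -*-**
**---
-----
-----
-*---
**---
**--*
7) ---*-
***-*
-----
-----
**---
--*-*
---*-
8) **-*-
*****
**---
-----
**---
*****
--***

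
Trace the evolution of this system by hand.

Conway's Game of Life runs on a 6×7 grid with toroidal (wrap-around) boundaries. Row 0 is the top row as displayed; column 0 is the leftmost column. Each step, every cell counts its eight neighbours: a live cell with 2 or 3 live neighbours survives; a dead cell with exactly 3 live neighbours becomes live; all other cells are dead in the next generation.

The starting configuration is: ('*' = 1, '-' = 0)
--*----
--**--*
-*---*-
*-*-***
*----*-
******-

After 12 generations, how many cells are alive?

2

k=0  --*----
--**--*
-*---*-
*-*-***
*----*-
******-
k=1  *----**
-***---
-*-----
*---*--
-------
*-****-
k=2  *----*-
-**---*
**-*---
-------
-*---**
**-***-
k=3  ---*-*-
--*---*
**-----
-**---*
-**--**
-**----
k=4  -*-*---
***---*
------*
-----**
---*-**
**-****
k=5  ---*---
-**---*
-*-----
*---*--
--**---
-*-*---
k=6  **-*---
***----
-**----
-***---
-****--
---**--
k=7  *--**--
---*---
-------
*---*--
-*-----
*------
k=8  ---**--
---**--
-------
-------
**-----
**-----
k=9  --***--
---**--
-------
-------
**-----
***----
k=10  ----*--
--*-*--
-------
-------
*-*----
*------
k=11  ---*---
---*---
-------
-------
-*-----
-*-----
k=12  --*----
-------
-------
-------
-------
--*----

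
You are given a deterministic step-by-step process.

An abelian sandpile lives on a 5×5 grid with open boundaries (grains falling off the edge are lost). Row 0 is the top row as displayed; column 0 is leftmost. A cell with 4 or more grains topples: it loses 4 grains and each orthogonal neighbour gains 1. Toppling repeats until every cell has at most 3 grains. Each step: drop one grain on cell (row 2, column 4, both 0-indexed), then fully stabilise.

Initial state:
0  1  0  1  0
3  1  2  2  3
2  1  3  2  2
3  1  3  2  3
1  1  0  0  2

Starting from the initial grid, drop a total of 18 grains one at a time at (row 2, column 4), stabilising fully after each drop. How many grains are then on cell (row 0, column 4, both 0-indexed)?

step 0: 0  1  0  1  0
3  1  2  2  3
2  1  3  2  2
3  1  3  2  3
1  1  0  0  2
step 1: 0  1  0  1  0
3  1  2  2  3
2  1  3  2  3
3  1  3  2  3
1  1  0  0  2
step 2: 0  1  0  1  1
3  1  2  3  0
2  1  3  3  2
3  1  3  3  0
1  1  0  0  3
step 3: 0  1  0  1  1
3  1  2  3  0
2  1  3  3  3
3  1  3  3  0
1  1  0  0  3
step 4: 0  1  1  2  1
3  2  0  1  2
2  2  2  3  1
3  2  1  1  2
1  1  1  1  3
step 5: 0  1  1  2  1
3  2  0  1  2
2  2  2  3  2
3  2  1  1  2
1  1  1  1  3
step 6: 0  1  1  2  1
3  2  0  1  2
2  2  2  3  3
3  2  1  1  2
1  1  1  1  3
step 7: 0  1  1  2  1
3  2  0  2  3
2  2  3  0  1
3  2  1  2  3
1  1  1  1  3
step 8: 0  1  1  2  1
3  2  0  2  3
2  2  3  0  2
3  2  1  2  3
1  1  1  1  3
step 9: 0  1  1  2  1
3  2  0  2  3
2  2  3  0  3
3  2  1  2  3
1  1  1  1  3
step 10: 0  1  1  2  2
3  2  0  3  0
2  2  3  1  2
3  2  1  3  1
1  1  1  2  0
step 11: 0  1  1  2  2
3  2  0  3  0
2  2  3  1  3
3  2  1  3  1
1  1  1  2  0
step 12: 0  1  1  2  2
3  2  0  3  1
2  2  3  2  0
3  2  1  3  2
1  1  1  2  0
step 13: 0  1  1  2  2
3  2  0  3  1
2  2  3  2  1
3  2  1  3  2
1  1  1  2  0
step 14: 0  1  1  2  2
3  2  0  3  1
2  2  3  2  2
3  2  1  3  2
1  1  1  2  0
step 15: 0  1  1  2  2
3  2  0  3  1
2  2  3  2  3
3  2  1  3  2
1  1  1  2  0
step 16: 0  1  1  2  2
3  2  0  3  2
2  2  3  3  0
3  2  1  3  3
1  1  1  2  0
step 17: 0  1  1  2  2
3  2  0  3  2
2  2  3  3  1
3  2  1  3  3
1  1  1  2  0
step 18: 0  1  1  2  2
3  2  0  3  2
2  2  3  3  2
3  2  1  3  3
1  1  1  2  0

2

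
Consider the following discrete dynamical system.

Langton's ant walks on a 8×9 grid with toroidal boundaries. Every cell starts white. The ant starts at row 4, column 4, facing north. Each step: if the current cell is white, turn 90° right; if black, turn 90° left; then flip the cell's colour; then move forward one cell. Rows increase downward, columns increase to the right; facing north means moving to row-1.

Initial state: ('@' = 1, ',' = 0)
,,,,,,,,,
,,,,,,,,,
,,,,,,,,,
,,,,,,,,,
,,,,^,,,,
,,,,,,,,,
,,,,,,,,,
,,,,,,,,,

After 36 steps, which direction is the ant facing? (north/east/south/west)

south

k=0  ,,,,,,,,,
,,,,,,,,,
,,,,,,,,,
,,,,,,,,,
,,,,^,,,,
,,,,,,,,,
,,,,,,,,,
,,,,,,,,,
k=1  ,,,,,,,,,
,,,,,,,,,
,,,,,,,,,
,,,,,,,,,
,,,,@>,,,
,,,,,,,,,
,,,,,,,,,
,,,,,,,,,
k=2  ,,,,,,,,,
,,,,,,,,,
,,,,,,,,,
,,,,,,,,,
,,,,@@,,,
,,,,,v,,,
,,,,,,,,,
,,,,,,,,,
k=3  ,,,,,,,,,
,,,,,,,,,
,,,,,,,,,
,,,,,,,,,
,,,,@@,,,
,,,,<@,,,
,,,,,,,,,
,,,,,,,,,
k=4  ,,,,,,,,,
,,,,,,,,,
,,,,,,,,,
,,,,,,,,,
,,,,^@,,,
,,,,@@,,,
,,,,,,,,,
,,,,,,,,,
k=5  ,,,,,,,,,
,,,,,,,,,
,,,,,,,,,
,,,,,,,,,
,,,<,@,,,
,,,,@@,,,
,,,,,,,,,
,,,,,,,,,
k=6  ,,,,,,,,,
,,,,,,,,,
,,,,,,,,,
,,,^,,,,,
,,,@,@,,,
,,,,@@,,,
,,,,,,,,,
,,,,,,,,,
k=7  ,,,,,,,,,
,,,,,,,,,
,,,,,,,,,
,,,@>,,,,
,,,@,@,,,
,,,,@@,,,
,,,,,,,,,
,,,,,,,,,
k=8  ,,,,,,,,,
,,,,,,,,,
,,,,,,,,,
,,,@@,,,,
,,,@v@,,,
,,,,@@,,,
,,,,,,,,,
,,,,,,,,,
k=9  ,,,,,,,,,
,,,,,,,,,
,,,,,,,,,
,,,@@,,,,
,,,<@@,,,
,,,,@@,,,
,,,,,,,,,
,,,,,,,,,
k=10  ,,,,,,,,,
,,,,,,,,,
,,,,,,,,,
,,,@@,,,,
,,,,@@,,,
,,,v@@,,,
,,,,,,,,,
,,,,,,,,,
k=11  ,,,,,,,,,
,,,,,,,,,
,,,,,,,,,
,,,@@,,,,
,,,,@@,,,
,,<@@@,,,
,,,,,,,,,
,,,,,,,,,
k=12  ,,,,,,,,,
,,,,,,,,,
,,,,,,,,,
,,,@@,,,,
,,^,@@,,,
,,@@@@,,,
,,,,,,,,,
,,,,,,,,,
k=13  ,,,,,,,,,
,,,,,,,,,
,,,,,,,,,
,,,@@,,,,
,,@>@@,,,
,,@@@@,,,
,,,,,,,,,
,,,,,,,,,
k=14  ,,,,,,,,,
,,,,,,,,,
,,,,,,,,,
,,,@@,,,,
,,@@@@,,,
,,@v@@,,,
,,,,,,,,,
,,,,,,,,,
k=15  ,,,,,,,,,
,,,,,,,,,
,,,,,,,,,
,,,@@,,,,
,,@@@@,,,
,,@,>@,,,
,,,,,,,,,
,,,,,,,,,
k=16  ,,,,,,,,,
,,,,,,,,,
,,,,,,,,,
,,,@@,,,,
,,@@^@,,,
,,@,,@,,,
,,,,,,,,,
,,,,,,,,,
k=17  ,,,,,,,,,
,,,,,,,,,
,,,,,,,,,
,,,@@,,,,
,,@<,@,,,
,,@,,@,,,
,,,,,,,,,
,,,,,,,,,
k=18  ,,,,,,,,,
,,,,,,,,,
,,,,,,,,,
,,,@@,,,,
,,@,,@,,,
,,@v,@,,,
,,,,,,,,,
,,,,,,,,,
k=19  ,,,,,,,,,
,,,,,,,,,
,,,,,,,,,
,,,@@,,,,
,,@,,@,,,
,,<@,@,,,
,,,,,,,,,
,,,,,,,,,
k=20  ,,,,,,,,,
,,,,,,,,,
,,,,,,,,,
,,,@@,,,,
,,@,,@,,,
,,,@,@,,,
,,v,,,,,,
,,,,,,,,,
k=21  ,,,,,,,,,
,,,,,,,,,
,,,,,,,,,
,,,@@,,,,
,,@,,@,,,
,,,@,@,,,
,<@,,,,,,
,,,,,,,,,
k=22  ,,,,,,,,,
,,,,,,,,,
,,,,,,,,,
,,,@@,,,,
,,@,,@,,,
,^,@,@,,,
,@@,,,,,,
,,,,,,,,,
k=23  ,,,,,,,,,
,,,,,,,,,
,,,,,,,,,
,,,@@,,,,
,,@,,@,,,
,@>@,@,,,
,@@,,,,,,
,,,,,,,,,
k=24  ,,,,,,,,,
,,,,,,,,,
,,,,,,,,,
,,,@@,,,,
,,@,,@,,,
,@@@,@,,,
,@v,,,,,,
,,,,,,,,,
k=25  ,,,,,,,,,
,,,,,,,,,
,,,,,,,,,
,,,@@,,,,
,,@,,@,,,
,@@@,@,,,
,@,>,,,,,
,,,,,,,,,
k=26  ,,,,,,,,,
,,,,,,,,,
,,,,,,,,,
,,,@@,,,,
,,@,,@,,,
,@@@,@,,,
,@,@,,,,,
,,,v,,,,,
k=27  ,,,,,,,,,
,,,,,,,,,
,,,,,,,,,
,,,@@,,,,
,,@,,@,,,
,@@@,@,,,
,@,@,,,,,
,,<@,,,,,
k=28  ,,,,,,,,,
,,,,,,,,,
,,,,,,,,,
,,,@@,,,,
,,@,,@,,,
,@@@,@,,,
,@^@,,,,,
,,@@,,,,,
k=29  ,,,,,,,,,
,,,,,,,,,
,,,,,,,,,
,,,@@,,,,
,,@,,@,,,
,@@@,@,,,
,@@>,,,,,
,,@@,,,,,
k=30  ,,,,,,,,,
,,,,,,,,,
,,,,,,,,,
,,,@@,,,,
,,@,,@,,,
,@@^,@,,,
,@@,,,,,,
,,@@,,,,,
k=31  ,,,,,,,,,
,,,,,,,,,
,,,,,,,,,
,,,@@,,,,
,,@,,@,,,
,@<,,@,,,
,@@,,,,,,
,,@@,,,,,
k=32  ,,,,,,,,,
,,,,,,,,,
,,,,,,,,,
,,,@@,,,,
,,@,,@,,,
,@,,,@,,,
,@v,,,,,,
,,@@,,,,,
k=33  ,,,,,,,,,
,,,,,,,,,
,,,,,,,,,
,,,@@,,,,
,,@,,@,,,
,@,,,@,,,
,@,>,,,,,
,,@@,,,,,
k=34  ,,,,,,,,,
,,,,,,,,,
,,,,,,,,,
,,,@@,,,,
,,@,,@,,,
,@,,,@,,,
,@,@,,,,,
,,@v,,,,,
k=35  ,,,,,,,,,
,,,,,,,,,
,,,,,,,,,
,,,@@,,,,
,,@,,@,,,
,@,,,@,,,
,@,@,,,,,
,,@,>,,,,
k=36  ,,,,v,,,,
,,,,,,,,,
,,,,,,,,,
,,,@@,,,,
,,@,,@,,,
,@,,,@,,,
,@,@,,,,,
,,@,@,,,,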